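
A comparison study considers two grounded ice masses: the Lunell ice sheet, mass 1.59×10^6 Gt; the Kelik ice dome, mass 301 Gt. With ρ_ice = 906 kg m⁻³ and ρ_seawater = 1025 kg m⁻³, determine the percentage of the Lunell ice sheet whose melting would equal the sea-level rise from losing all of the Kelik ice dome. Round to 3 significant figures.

Equal sea-level rise means equal mass of meltwater, i.e. equal mass of ice lost.
Ice mass of Kelik: 3.010×10^14 kg; ice mass of Lunell: 1.590×10^18 kg.
Fraction required = 3.010×10^14 / 1.590×10^18 = 1.89×10^-4 → 0.0189 %.

≈ 0.0189 %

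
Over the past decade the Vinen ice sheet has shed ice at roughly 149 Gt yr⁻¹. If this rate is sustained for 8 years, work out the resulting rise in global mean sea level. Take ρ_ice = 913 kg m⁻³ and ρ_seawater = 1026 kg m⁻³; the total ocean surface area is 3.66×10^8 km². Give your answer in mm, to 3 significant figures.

≈ 3.17 mm

Total mass lost = 149 Gt/yr × 8 yr = 1192 Gt = 1.192×10^15 kg.
ρ_w = 1026 kg m⁻³, so water volume = 1.192×10^15 / 1026 = 1.162×10^12 m³.
Δh = 1.162×10^12 / 3.66×10^14 = 3.17×10^-3 m = 3.17 mm.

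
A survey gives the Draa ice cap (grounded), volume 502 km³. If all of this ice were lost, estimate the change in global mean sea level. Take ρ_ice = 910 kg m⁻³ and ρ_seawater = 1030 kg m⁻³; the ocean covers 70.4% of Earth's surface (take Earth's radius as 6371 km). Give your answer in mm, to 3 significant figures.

≈ 1.24 mm

Draa: 502 km³ × (910/1030) = 443.5 km³ of water.
Spread over 3.59×10^14 m² of ocean, Δh = 4.435×10^11 / 3.59×10^14 = 1.24×10^-3 m = 1.24 mm.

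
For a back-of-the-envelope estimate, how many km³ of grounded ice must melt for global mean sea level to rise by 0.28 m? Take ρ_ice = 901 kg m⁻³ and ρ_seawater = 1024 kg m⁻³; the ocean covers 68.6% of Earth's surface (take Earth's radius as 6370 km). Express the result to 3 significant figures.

≈ 1.11×10^5 km³

Required water volume = Δh × A = 0.28 m × 3.50×10^14 m² = 9.794×10^13 m³ = 9.794×10^4 km³.
Ice volume = water volume × ρ_w/ρ_ice = 9.794×10^4 × 1024/901 = 1.11×10^5 km³.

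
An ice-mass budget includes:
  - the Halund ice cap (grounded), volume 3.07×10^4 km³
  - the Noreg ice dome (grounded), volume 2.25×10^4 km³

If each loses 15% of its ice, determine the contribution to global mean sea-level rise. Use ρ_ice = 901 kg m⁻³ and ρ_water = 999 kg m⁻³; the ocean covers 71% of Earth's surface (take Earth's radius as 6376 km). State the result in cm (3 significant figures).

≈ 1.98 cm

Halund: 0.15 × 3.07×10^4 km³ × (901/999) = 4153 km³ of water.
Noreg: 0.15 × 2.25×10^4 km³ × (901/999) = 3044 km³ of water.
Total added water ≈ 7.197×10^12 m³ over 3.63×10^14 m² → Δh = 0.0198 m = 1.98 cm.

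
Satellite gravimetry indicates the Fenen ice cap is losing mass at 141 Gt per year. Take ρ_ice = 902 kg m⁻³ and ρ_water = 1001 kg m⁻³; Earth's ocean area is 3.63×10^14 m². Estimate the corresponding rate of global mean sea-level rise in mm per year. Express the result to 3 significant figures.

ρ_w = 1001 kg m⁻³. Annual water volume added = 141 Gt / ρ_w = 1.410×10^14 kg / 1001 kg m⁻³ = 1.409×10^11 m³.
Δh per year = 1.409×10^11 / 3.63×10^14 = 3.88×10^-4 m = 0.388 mm.

≈ 0.388 mm/yr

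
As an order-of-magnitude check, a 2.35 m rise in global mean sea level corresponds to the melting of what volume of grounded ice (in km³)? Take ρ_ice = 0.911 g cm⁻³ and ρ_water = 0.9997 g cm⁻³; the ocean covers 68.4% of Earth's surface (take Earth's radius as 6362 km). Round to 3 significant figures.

Required water volume = Δh × A = 2.35 m × 3.48×10^14 m² = 8.176×10^14 m³ = 8.176×10^5 km³.
Ice volume = water volume × ρ_w/ρ_ice = 8.176×10^5 × 999.7/911 = 8.97×10^5 km³.

≈ 8.97×10^5 km³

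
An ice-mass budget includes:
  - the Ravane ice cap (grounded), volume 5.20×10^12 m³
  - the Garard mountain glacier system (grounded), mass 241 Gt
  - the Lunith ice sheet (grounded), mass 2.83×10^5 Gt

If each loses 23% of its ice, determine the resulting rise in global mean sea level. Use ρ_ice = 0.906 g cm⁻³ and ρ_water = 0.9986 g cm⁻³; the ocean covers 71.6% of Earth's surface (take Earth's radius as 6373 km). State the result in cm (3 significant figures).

Ravane: 0.23 × 5.20×10^12 m³ × (906/998.6) = 1.085×10^12 m³ of water.
Garard: 0.23 × 241 Gt = 5.543×10^13 kg; dividing by ρ_w = 0.9986 g cm⁻³ = 998.6 kg m⁻³ gives 5.551×10^10 m³ of water.
Lunith: 0.23 × 2.83×10^5 Gt = 6.509×10^16 kg; dividing by ρ_w = 998.6 kg m⁻³ gives 6.518×10^13 m³ of water.
Total added water ≈ 6.632×10^13 m³ over 3.65×10^14 m² → Δh = 0.181 m = 18.1 cm.

≈ 18.1 cm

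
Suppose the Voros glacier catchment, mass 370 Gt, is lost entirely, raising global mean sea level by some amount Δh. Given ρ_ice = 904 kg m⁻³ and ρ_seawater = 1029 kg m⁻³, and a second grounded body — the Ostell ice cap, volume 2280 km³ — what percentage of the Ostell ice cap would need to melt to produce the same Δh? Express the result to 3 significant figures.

≈ 18.0 %

Equal sea-level rise means equal mass of meltwater, i.e. equal mass of ice lost.
Ice mass of Voros: 3.700×10^14 kg; ice mass of Ostell: 2.061×10^15 kg.
Fraction required = 3.700×10^14 / 2.061×10^15 = 0.180 → 18.0 %.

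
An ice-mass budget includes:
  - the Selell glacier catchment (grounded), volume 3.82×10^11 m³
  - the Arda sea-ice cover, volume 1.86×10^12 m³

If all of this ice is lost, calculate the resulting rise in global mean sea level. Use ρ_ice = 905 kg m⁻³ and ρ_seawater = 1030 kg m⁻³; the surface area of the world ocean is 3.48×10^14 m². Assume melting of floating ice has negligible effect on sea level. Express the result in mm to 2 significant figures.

Selell: 3.82×10^11 m³ × (905/1030) = 3.356×10^11 m³ of water.
The Arda sea-ice cover is floating and already displaces its own weight of water, so its melt adds essentially nothing to sea level.
Total added water ≈ 3.356×10^11 m³ over 3.48×10^14 m² → Δh = 9.64×10^-4 m = 0.96 mm.

≈ 0.96 mm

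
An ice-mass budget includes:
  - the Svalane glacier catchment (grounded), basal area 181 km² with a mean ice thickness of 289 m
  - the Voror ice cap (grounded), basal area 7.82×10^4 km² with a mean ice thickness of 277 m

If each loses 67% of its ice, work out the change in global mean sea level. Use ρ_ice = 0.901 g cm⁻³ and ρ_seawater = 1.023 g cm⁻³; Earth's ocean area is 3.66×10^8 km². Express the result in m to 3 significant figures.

≈ 0.0350 m

Svalane: ice volume = 181 km² × 289 m = 52.31 km³; 0.67 × 52.31 × (901/1023) = 30.87 km³ of water.
Voror: ice volume = 7.82×10^4 km² × 277 m = 2.166×10^4 km³; 0.67 × 2.166×10^4 × (901/1023) = 1.278×10^4 km³ of water.
Total added water ≈ 1.281×10^13 m³ over 3.66×10^14 m² → Δh = 0.0350 m.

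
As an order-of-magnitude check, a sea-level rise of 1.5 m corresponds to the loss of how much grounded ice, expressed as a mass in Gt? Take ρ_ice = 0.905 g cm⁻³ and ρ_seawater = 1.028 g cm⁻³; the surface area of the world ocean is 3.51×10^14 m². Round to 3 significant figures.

≈ 5.41×10^5 Gt

Required water volume = Δh × A = 1.5 m × 3.51×10^14 m² = 5.265×10^14 m³.
ρ_w = 1.028 g cm⁻³ = 1028 kg m⁻³, so the mass of water = 5.265×10^14 m³ × 1028 kg m⁻³ = 5.412×10^17 kg = 5.41×10^5 Gt (and the same mass of ice, by conservation).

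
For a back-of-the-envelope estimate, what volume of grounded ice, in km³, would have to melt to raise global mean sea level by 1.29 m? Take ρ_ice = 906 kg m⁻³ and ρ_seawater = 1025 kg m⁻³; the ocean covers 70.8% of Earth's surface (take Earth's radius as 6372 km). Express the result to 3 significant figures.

Required water volume = Δh × A = 1.29 m × 3.61×10^14 m² = 4.660×10^14 m³ = 4.660×10^5 km³.
Ice volume = water volume × ρ_w/ρ_ice = 4.660×10^5 × 1025/906 = 5.27×10^5 km³.

≈ 5.27×10^5 km³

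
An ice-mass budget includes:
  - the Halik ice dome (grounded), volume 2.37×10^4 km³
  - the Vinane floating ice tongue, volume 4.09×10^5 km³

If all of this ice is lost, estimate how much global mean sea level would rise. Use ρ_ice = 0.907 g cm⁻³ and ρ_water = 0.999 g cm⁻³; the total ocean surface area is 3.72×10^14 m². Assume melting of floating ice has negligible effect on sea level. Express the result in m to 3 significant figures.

≈ 0.0578 m

Halik: 2.37×10^4 km³ × (907/999) = 2.152×10^4 km³ of water.
The Vinane floating ice tongue is floating and already displaces its own weight of water, so its melt adds essentially nothing to sea level.
Total added water ≈ 2.152×10^13 m³ over 3.72×10^14 m² → Δh = 0.0578 m.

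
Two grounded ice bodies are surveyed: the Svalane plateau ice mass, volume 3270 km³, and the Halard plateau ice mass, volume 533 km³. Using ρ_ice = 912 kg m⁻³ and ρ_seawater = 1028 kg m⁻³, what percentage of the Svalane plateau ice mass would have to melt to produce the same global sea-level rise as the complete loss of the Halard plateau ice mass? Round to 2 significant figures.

≈ 16 %

Equal sea-level rise means equal mass of meltwater, i.e. equal mass of ice lost.
Ice mass of Halard: 4.861×10^14 kg; ice mass of Svalane: 2.982×10^15 kg.
Fraction required = 4.861×10^14 / 2.982×10^15 = 0.163 → 16 %.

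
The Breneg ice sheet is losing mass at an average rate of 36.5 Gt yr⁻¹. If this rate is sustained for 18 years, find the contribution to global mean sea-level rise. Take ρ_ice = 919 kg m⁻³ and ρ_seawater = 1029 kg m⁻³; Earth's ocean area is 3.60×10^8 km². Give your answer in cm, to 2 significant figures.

Total mass lost = 36.5 Gt/yr × 18 yr = 657.0 Gt = 6.570×10^14 kg.
ρ_w = 1029 kg m⁻³, so water volume = 6.570×10^14 / 1029 = 6.385×10^11 m³.
Δh = 6.385×10^11 / 3.60×10^14 = 1.77×10^-3 m = 0.18 cm.

≈ 0.18 cm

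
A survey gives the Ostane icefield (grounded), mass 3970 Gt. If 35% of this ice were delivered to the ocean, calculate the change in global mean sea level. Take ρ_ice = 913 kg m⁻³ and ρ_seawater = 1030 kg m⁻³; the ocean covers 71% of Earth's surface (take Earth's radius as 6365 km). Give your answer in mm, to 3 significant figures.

≈ 3.73 mm

Ostane: 0.35 × 3970 Gt = 1.390×10^15 kg; dividing by ρ_w = 1030 kg m⁻³ gives 1.349×10^12 m³ of water.
Spread over 3.61×10^14 m² of ocean, Δh = 1.349×10^12 / 3.61×10^14 = 3.73×10^-3 m = 3.73 mm.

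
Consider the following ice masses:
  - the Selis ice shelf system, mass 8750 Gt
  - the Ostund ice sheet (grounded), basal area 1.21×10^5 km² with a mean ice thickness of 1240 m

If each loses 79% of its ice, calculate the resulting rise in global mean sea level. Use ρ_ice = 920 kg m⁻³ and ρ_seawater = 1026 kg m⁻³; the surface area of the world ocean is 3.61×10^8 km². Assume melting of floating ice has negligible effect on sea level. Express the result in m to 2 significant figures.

The Selis ice shelf system is floating and already displaces its own weight of water, so its melt adds essentially nothing to sea level.
Ostund: ice volume = 1.21×10^5 km² × 1240 m = 1.500×10^5 km³; 0.79 × 1.500×10^5 × (920/1026) = 1.063×10^5 km³ of water.
Total added water ≈ 1.063×10^14 m³ over 3.61×10^14 m² → Δh = 0.294 m.

≈ 0.29 m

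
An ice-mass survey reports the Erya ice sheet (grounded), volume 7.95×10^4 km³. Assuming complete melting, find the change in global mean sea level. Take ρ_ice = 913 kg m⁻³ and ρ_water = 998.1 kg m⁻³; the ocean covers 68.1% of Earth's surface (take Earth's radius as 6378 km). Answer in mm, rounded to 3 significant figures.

≈ 209 mm

Erya: 7.95×10^4 km³ × (913/998.1) = 7.272×10^4 km³ of water.
Spread over 3.48×10^14 m² of ocean, Δh = 7.272×10^13 / 3.48×10^14 = 0.209 m = 209 mm.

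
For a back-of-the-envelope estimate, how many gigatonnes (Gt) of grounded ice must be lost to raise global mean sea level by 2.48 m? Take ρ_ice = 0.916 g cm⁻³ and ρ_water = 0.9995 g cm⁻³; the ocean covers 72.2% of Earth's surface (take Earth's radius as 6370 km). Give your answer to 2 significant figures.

≈ 9.1×10^5 Gt

Required water volume = Δh × A = 2.48 m × 3.68×10^14 m² = 9.130×10^14 m³.
ρ_w = 0.9995 g cm⁻³ = 999.5 kg m⁻³, so the mass of water = 9.130×10^14 m³ × 999.5 kg m⁻³ = 9.126×10^17 kg = 9.1×10^5 Gt (and the same mass of ice, by conservation).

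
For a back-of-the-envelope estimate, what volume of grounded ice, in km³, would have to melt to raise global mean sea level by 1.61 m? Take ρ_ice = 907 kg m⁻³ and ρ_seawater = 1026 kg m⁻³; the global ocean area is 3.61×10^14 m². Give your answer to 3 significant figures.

Required water volume = Δh × A = 1.61 m × 3.61×10^14 m² = 5.812×10^14 m³ = 5.812×10^5 km³.
Ice volume = water volume × ρ_w/ρ_ice = 5.812×10^5 × 1026/907 = 6.57×10^5 km³.

≈ 6.57×10^5 km³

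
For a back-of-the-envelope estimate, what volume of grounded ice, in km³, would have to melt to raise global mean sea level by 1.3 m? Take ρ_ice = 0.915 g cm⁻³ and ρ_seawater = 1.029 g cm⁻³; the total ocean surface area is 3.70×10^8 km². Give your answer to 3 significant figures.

Required water volume = Δh × A = 1.3 m × 3.70×10^14 m² = 4.810×10^14 m³ = 4.810×10^5 km³.
Ice volume = water volume × ρ_w/ρ_ice = 4.810×10^5 × 1029/915 = 5.41×10^5 km³.

≈ 5.41×10^5 km³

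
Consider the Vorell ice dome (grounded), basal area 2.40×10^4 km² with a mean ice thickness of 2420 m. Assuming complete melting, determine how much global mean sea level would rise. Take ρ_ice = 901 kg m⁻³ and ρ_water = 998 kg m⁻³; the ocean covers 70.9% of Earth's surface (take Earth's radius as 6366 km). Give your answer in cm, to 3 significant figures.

Vorell: ice volume = 2.40×10^4 km² × 2420 m = 5.808×10^4 km³; 5.808×10^4 × (901/998) = 5.243×10^4 km³ of water.
Spread over 3.61×10^14 m² of ocean, Δh = 5.243×10^13 / 3.61×10^14 = 0.145 m = 14.5 cm.

≈ 14.5 cm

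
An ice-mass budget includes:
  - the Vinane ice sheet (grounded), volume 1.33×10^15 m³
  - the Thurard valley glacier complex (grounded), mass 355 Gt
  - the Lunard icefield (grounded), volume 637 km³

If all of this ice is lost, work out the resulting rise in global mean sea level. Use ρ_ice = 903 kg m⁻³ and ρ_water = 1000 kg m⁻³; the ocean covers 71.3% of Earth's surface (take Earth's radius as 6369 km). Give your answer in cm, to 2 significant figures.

≈ 330 cm

Vinane: 1.33×10^15 m³ × (903/1000) = 1.201×10^15 m³ of water.
Thurard: 355 Gt = 3.550×10^14 kg; dividing by ρ_w = 1000 kg m⁻³ gives 3.550×10^11 m³ of water.
Lunard: 637 km³ × (903/1000) = 575.2 km³ of water.
Total added water ≈ 1.202×10^15 m³ over 3.63×10^14 m² → Δh = 3.31 m = 330 cm.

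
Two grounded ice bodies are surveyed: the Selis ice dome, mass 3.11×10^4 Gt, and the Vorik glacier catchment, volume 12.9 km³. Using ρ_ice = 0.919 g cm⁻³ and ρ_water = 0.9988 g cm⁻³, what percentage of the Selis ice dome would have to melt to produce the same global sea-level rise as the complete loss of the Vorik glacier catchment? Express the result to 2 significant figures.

≈ 0.038 %

Equal sea-level rise means equal mass of meltwater, i.e. equal mass of ice lost.
Ice mass of Vorik: 1.186×10^13 kg; ice mass of Selis: 3.110×10^16 kg.
Fraction required = 1.186×10^13 / 3.110×10^16 = 3.81×10^-4 → 0.038 %.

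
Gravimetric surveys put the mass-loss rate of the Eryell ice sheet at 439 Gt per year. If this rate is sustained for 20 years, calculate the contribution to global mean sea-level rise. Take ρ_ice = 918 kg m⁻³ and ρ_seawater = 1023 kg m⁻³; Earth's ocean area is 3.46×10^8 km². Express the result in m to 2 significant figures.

Total mass lost = 439 Gt/yr × 20 yr = 8780 Gt = 8.780×10^15 kg.
ρ_w = 1023 kg m⁻³, so water volume = 8.780×10^15 / 1023 = 8.583×10^12 m³.
Δh = 8.583×10^12 / 3.46×10^14 = 0.0248 m.

≈ 0.025 m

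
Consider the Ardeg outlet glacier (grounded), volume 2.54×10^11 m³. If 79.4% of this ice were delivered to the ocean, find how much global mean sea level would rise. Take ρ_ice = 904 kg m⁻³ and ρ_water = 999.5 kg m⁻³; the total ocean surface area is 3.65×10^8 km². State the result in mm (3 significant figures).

≈ 0.500 mm

Ardeg: 0.794 × 2.54×10^11 m³ × (904/999.5) = 1.824×10^11 m³ of water.
Spread over 3.65×10^14 m² of ocean, Δh = 1.824×10^11 / 3.65×10^14 = 5.00×10^-4 m = 0.500 mm.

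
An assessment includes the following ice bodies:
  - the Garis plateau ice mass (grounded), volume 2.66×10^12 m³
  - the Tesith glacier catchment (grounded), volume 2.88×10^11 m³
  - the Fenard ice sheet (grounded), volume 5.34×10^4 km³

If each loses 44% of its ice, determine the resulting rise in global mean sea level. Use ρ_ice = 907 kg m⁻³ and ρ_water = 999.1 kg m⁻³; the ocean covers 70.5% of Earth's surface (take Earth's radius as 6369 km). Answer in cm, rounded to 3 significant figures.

≈ 6.26 cm

Garis: 0.44 × 2.66×10^12 m³ × (907/999.1) = 1.063×10^12 m³ of water.
Tesith: 0.44 × 2.88×10^11 m³ × (907/999.1) = 1.150×10^11 m³ of water.
Fenard: 0.44 × 5.34×10^4 km³ × (907/999.1) = 2.133×10^4 km³ of water.
Total added water ≈ 2.251×10^13 m³ over 3.59×10^14 m² → Δh = 0.0626 m = 6.26 cm.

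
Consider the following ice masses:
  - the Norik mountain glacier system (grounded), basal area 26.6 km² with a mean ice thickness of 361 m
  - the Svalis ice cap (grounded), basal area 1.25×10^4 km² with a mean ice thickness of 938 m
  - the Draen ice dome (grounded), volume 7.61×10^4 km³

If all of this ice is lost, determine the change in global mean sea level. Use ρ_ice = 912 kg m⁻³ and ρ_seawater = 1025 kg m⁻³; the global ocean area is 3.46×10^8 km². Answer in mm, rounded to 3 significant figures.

Norik: ice volume = 26.6 km² × 361 m = 9.603 km³; 9.603 × (912/1025) = 8.544 km³ of water.
Svalis: ice volume = 1.25×10^4 km² × 938 m = 1.172×10^4 km³; 1.172×10^4 × (912/1025) = 1.043×10^4 km³ of water.
Draen: 7.61×10^4 km³ × (912/1025) = 6.771×10^4 km³ of water.
Total added water ≈ 7.815×10^13 m³ over 3.46×10^14 m² → Δh = 0.226 m = 226 mm.

≈ 226 mm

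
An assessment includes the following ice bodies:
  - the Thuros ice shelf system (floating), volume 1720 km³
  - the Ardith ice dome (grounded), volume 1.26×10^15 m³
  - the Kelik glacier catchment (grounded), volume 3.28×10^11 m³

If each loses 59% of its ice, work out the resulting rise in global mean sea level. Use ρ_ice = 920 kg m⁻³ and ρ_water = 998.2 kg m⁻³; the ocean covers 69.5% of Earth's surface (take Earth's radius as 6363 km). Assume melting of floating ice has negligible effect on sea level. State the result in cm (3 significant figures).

≈ 194 cm

The Thuros ice shelf system is floating and already displaces its own weight of water, so its melt adds essentially nothing to sea level.
Ardith: 0.59 × 1.26×10^15 m³ × (920/998.2) = 6.852×10^14 m³ of water.
Kelik: 0.59 × 3.28×10^11 m³ × (920/998.2) = 1.784×10^11 m³ of water.
Total added water ≈ 6.853×10^14 m³ over 3.54×10^14 m² → Δh = 1.94 m = 194 cm.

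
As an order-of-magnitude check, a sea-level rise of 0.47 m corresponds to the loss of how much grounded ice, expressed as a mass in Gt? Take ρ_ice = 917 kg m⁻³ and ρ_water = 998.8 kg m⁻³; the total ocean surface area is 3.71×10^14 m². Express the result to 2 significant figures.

Required water volume = Δh × A = 0.47 m × 3.71×10^14 m² = 1.744×10^14 m³.
ρ_w = 998.8 kg m⁻³, so the mass of water = 1.744×10^14 m³ × 998.8 kg m⁻³ = 1.742×10^17 kg = 1.7×10^5 Gt (and the same mass of ice, by conservation).

≈ 1.7×10^5 Gt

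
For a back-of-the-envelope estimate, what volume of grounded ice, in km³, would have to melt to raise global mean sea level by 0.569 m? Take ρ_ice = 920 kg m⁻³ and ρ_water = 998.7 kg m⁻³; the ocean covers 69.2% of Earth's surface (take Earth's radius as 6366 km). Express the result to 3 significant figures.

≈ 2.18×10^5 km³

Required water volume = Δh × A = 0.569 m × 3.52×10^14 m² = 2.005×10^14 m³ = 2.005×10^5 km³.
Ice volume = water volume × ρ_w/ρ_ice = 2.005×10^5 × 998.7/920 = 2.18×10^5 km³.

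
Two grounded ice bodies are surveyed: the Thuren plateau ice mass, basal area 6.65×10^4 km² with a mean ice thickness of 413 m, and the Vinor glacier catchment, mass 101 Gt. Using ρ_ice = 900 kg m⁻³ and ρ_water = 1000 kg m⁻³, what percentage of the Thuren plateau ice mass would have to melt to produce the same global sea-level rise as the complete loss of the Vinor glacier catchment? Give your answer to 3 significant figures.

Equal sea-level rise means equal mass of meltwater, i.e. equal mass of ice lost.
Ice mass of Vinor: 1.010×10^14 kg; ice mass of Thuren: 2.472×10^16 kg.
Fraction required = 1.010×10^14 / 2.472×10^16 = 4.09×10^-3 → 0.409 %.

≈ 0.409 %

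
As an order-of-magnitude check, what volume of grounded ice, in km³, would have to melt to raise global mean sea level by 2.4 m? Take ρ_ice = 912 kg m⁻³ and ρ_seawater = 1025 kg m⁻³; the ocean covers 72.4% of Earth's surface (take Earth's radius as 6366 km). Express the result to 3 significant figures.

≈ 9.95×10^5 km³

Required water volume = Δh × A = 2.4 m × 3.69×10^14 m² = 8.849×10^14 m³ = 8.849×10^5 km³.
Ice volume = water volume × ρ_w/ρ_ice = 8.849×10^5 × 1025/912 = 9.95×10^5 km³.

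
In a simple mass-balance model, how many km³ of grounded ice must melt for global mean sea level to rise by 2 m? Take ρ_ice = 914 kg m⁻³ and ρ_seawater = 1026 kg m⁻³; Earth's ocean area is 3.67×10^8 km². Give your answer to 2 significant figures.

≈ 8.2×10^5 km³

Required water volume = Δh × A = 2 m × 3.67×10^14 m² = 7.340×10^14 m³ = 7.340×10^5 km³.
Ice volume = water volume × ρ_w/ρ_ice = 7.340×10^5 × 1026/914 = 8.2×10^5 km³.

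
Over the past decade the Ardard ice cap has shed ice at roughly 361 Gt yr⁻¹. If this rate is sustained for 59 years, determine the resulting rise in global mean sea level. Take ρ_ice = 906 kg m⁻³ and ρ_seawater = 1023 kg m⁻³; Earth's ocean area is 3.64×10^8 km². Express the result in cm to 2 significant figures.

≈ 5.7 cm

Total mass lost = 361 Gt/yr × 59 yr = 2.130×10^4 Gt = 2.130×10^16 kg.
ρ_w = 1023 kg m⁻³, so water volume = 2.130×10^16 / 1023 = 2.082×10^13 m³.
Δh = 2.082×10^13 / 3.64×10^14 = 0.0572 m = 5.7 cm.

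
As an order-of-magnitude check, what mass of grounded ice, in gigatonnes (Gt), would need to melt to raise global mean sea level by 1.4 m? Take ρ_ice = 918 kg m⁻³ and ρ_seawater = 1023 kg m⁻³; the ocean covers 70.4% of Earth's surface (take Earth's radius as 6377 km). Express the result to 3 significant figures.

Required water volume = Δh × A = 1.4 m × 3.60×10^14 m² = 5.037×10^14 m³.
ρ_w = 1023 kg m⁻³, so the mass of water = 5.037×10^14 m³ × 1023 kg m⁻³ = 5.153×10^17 kg = 5.15×10^5 Gt (and the same mass of ice, by conservation).

≈ 5.15×10^5 Gt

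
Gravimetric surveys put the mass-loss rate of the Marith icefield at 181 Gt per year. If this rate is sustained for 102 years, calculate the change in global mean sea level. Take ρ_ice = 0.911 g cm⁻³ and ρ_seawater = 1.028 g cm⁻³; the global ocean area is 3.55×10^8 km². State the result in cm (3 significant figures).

Total mass lost = 181 Gt/yr × 102 yr = 1.846×10^4 Gt = 1.846×10^16 kg.
ρ_w = 1.028 g cm⁻³ = 1028 kg m⁻³, so water volume = 1.846×10^16 / 1028 = 1.796×10^13 m³.
Δh = 1.796×10^13 / 3.55×10^14 = 0.0506 m = 5.06 cm.

≈ 5.06 cm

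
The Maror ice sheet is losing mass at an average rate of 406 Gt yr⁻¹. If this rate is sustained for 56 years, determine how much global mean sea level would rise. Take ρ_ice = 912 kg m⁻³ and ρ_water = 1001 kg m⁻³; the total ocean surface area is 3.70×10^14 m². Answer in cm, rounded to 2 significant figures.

Total mass lost = 406 Gt/yr × 56 yr = 2.274×10^4 Gt = 2.274×10^16 kg.
ρ_w = 1001 kg m⁻³, so water volume = 2.274×10^16 / 1001 = 2.271×10^13 m³.
Δh = 2.271×10^13 / 3.70×10^14 = 0.0614 m = 6.1 cm.

≈ 6.1 cm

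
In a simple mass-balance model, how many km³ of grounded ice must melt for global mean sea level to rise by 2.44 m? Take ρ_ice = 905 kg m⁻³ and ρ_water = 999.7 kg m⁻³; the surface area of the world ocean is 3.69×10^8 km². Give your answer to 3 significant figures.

≈ 9.95×10^5 km³

Required water volume = Δh × A = 2.44 m × 3.69×10^14 m² = 9.004×10^14 m³ = 9.004×10^5 km³.
Ice volume = water volume × ρ_w/ρ_ice = 9.004×10^5 × 999.7/905 = 9.95×10^5 km³.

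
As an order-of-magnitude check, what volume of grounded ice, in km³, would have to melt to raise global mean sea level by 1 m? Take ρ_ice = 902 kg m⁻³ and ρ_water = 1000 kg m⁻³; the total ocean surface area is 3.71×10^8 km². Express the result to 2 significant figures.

Required water volume = Δh × A = 1 m × 3.71×10^14 m² = 3.710×10^14 m³ = 3.710×10^5 km³.
Ice volume = water volume × ρ_w/ρ_ice = 3.710×10^5 × 1000/902 = 4.1×10^5 km³.

≈ 4.1×10^5 km³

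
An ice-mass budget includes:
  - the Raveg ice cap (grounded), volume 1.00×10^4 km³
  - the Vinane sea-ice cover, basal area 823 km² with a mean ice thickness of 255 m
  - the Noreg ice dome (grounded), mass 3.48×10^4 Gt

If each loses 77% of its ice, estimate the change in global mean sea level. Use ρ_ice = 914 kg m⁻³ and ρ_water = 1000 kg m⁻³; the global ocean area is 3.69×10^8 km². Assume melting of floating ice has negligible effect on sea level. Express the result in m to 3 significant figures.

≈ 0.0917 m

Raveg: 0.77 × 1.00×10^4 km³ × (914/1000) = 7038 km³ of water.
The Vinane sea-ice cover is floating and already displaces its own weight of water, so its melt adds essentially nothing to sea level.
Noreg: 0.77 × 3.48×10^4 Gt = 2.680×10^16 kg; dividing by ρ_w = 1000 kg m⁻³ gives 2.680×10^13 m³ of water.
Total added water ≈ 3.383×10^13 m³ over 3.69×10^14 m² → Δh = 0.0917 m.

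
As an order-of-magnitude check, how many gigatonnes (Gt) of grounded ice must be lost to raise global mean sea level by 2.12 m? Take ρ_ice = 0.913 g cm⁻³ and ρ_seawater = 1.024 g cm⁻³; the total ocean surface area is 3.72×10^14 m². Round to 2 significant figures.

Required water volume = Δh × A = 2.12 m × 3.72×10^14 m² = 7.886×10^14 m³.
ρ_w = 1.024 g cm⁻³ = 1024 kg m⁻³, so the mass of water = 7.886×10^14 m³ × 1024 kg m⁻³ = 8.076×10^17 kg = 8.1×10^5 Gt (and the same mass of ice, by conservation).

≈ 8.1×10^5 Gt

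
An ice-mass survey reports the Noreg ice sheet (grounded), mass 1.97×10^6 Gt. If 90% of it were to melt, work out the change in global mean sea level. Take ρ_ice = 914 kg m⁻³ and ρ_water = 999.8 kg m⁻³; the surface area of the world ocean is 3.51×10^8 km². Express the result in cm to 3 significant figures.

≈ 505 cm

Noreg: 0.9 × 1.97×10^6 Gt = 1.773×10^18 kg; dividing by ρ_w = 999.8 kg m⁻³ gives 1.773×10^15 m³ of water.
Spread over 3.51×10^14 m² of ocean, Δh = 1.773×10^15 / 3.51×10^14 = 5.05 m = 505 cm.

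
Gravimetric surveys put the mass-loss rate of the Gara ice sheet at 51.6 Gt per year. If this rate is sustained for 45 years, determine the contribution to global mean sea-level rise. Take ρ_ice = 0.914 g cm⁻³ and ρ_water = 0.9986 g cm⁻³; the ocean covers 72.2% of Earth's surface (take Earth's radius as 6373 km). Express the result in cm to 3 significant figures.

Total mass lost = 51.6 Gt/yr × 45 yr = 2322 Gt = 2.322×10^15 kg.
ρ_w = 0.9986 g cm⁻³ = 998.6 kg m⁻³, so water volume = 2.322×10^15 / 998.6 = 2.325×10^12 m³.
Δh = 2.325×10^12 / 3.68×10^14 = 6.31×10^-3 m = 0.631 cm.

≈ 0.631 cm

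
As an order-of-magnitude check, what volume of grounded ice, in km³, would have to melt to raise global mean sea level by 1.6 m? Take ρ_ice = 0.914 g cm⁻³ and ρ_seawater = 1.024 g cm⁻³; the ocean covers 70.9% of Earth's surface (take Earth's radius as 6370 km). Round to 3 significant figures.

≈ 6.48×10^5 km³

Required water volume = Δh × A = 1.6 m × 3.62×10^14 m² = 5.784×10^14 m³ = 5.784×10^5 km³.
Ice volume = water volume × ρ_w/ρ_ice = 5.784×10^5 × 1024/914 = 6.48×10^5 km³.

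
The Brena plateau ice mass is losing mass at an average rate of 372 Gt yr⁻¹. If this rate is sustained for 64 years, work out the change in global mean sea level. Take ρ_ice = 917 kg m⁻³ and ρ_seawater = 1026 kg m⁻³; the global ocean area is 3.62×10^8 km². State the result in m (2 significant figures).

Total mass lost = 372 Gt/yr × 64 yr = 2.381×10^4 Gt = 2.381×10^16 kg.
ρ_w = 1026 kg m⁻³, so water volume = 2.381×10^16 / 1026 = 2.320×10^13 m³.
Δh = 2.320×10^13 / 3.62×10^14 = 0.0641 m.

≈ 0.064 m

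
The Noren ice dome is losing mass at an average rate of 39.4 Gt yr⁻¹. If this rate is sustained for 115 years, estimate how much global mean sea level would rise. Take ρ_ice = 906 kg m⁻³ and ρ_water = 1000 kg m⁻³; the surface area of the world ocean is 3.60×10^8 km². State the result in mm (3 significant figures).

Total mass lost = 39.4 Gt/yr × 115 yr = 4531 Gt = 4.531×10^15 kg.
ρ_w = 1000 kg m⁻³, so water volume = 4.531×10^15 / 1000 = 4.531×10^12 m³.
Δh = 4.531×10^12 / 3.60×10^14 = 0.0126 m = 12.6 mm.

≈ 12.6 mm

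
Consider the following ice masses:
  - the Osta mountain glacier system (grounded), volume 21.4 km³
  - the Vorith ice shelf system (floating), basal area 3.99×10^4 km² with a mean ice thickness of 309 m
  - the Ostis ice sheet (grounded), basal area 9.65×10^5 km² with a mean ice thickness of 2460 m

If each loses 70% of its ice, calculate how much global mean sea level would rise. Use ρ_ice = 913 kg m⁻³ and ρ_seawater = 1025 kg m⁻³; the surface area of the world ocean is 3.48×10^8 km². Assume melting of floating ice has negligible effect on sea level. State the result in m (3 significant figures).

Osta: 0.7 × 21.4 km³ × (913/1025) = 13.34 km³ of water.
The Vorith ice shelf system is floating and already displaces its own weight of water, so its melt adds essentially nothing to sea level.
Ostis: ice volume = 9.65×10^5 km² × 2460 m = 2.374×10^6 km³; 0.7 × 2.374×10^6 × (913/1025) = 1.480×10^6 km³ of water.
Total added water ≈ 1.480×10^15 m³ over 3.48×10^14 m² → Δh = 4.25 m.

≈ 4.25 m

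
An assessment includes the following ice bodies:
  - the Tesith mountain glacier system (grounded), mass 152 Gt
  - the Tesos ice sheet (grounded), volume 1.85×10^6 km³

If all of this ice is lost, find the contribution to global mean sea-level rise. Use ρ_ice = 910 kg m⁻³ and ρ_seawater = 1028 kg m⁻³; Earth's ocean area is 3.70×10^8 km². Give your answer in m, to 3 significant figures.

Tesith: 152 Gt = 1.520×10^14 kg; dividing by ρ_w = 1028 kg m⁻³ gives 1.479×10^11 m³ of water.
Tesos: 1.85×10^6 km³ × (910/1028) = 1.638×10^6 km³ of water.
Total added water ≈ 1.638×10^15 m³ over 3.70×10^14 m² → Δh = 4.43 m.

≈ 4.43 m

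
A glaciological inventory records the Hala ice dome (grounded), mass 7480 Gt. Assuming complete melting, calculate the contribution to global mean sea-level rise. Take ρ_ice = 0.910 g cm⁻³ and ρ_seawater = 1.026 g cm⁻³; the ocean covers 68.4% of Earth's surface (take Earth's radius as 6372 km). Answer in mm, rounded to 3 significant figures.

≈ 20.9 mm

Hala: 7480 Gt = 7.480×10^15 kg; dividing by ρ_w = 1.026 g cm⁻³ = 1026 kg m⁻³ gives 7.290×10^12 m³ of water.
Spread over 3.49×10^14 m² of ocean, Δh = 7.290×10^12 / 3.49×10^14 = 0.0209 m = 20.9 mm.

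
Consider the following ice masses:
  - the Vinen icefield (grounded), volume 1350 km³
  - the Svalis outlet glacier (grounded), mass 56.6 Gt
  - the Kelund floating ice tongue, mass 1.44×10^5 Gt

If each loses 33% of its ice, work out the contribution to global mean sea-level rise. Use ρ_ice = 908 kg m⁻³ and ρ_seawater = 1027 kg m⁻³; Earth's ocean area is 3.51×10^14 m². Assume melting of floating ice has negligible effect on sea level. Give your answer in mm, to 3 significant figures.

Vinen: 0.33 × 1350 km³ × (908/1027) = 393.9 km³ of water.
Svalis: 0.33 × 56.6 Gt = 1.868×10^13 kg; dividing by ρ_w = 1027 kg m⁻³ gives 1.819×10^10 m³ of water.
The Kelund floating ice tongue is floating and already displaces its own weight of water, so its melt adds essentially nothing to sea level.
Total added water ≈ 4.121×10^11 m³ over 3.51×10^14 m² → Δh = 1.17×10^-3 m = 1.17 mm.

≈ 1.17 mm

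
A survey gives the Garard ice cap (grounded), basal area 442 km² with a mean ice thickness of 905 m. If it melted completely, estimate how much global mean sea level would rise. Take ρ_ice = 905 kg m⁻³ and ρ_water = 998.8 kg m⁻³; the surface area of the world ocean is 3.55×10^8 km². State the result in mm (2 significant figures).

≈ 1.0 mm

Garard: ice volume = 442 km² × 905 m = 400.0 km³; 400.0 × (905/998.8) = 362.4 km³ of water.
Spread over 3.55×10^14 m² of ocean, Δh = 3.624×10^11 / 3.55×10^14 = 1.02×10^-3 m = 1.0 mm.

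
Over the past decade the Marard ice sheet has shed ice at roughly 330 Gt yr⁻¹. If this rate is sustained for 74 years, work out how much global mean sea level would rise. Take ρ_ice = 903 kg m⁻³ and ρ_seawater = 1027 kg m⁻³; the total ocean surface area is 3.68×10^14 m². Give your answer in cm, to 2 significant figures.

Total mass lost = 330 Gt/yr × 74 yr = 2.442×10^4 Gt = 2.442×10^16 kg.
ρ_w = 1027 kg m⁻³, so water volume = 2.442×10^16 / 1027 = 2.378×10^13 m³.
Δh = 2.378×10^13 / 3.68×10^14 = 0.0646 m = 6.5 cm.

≈ 6.5 cm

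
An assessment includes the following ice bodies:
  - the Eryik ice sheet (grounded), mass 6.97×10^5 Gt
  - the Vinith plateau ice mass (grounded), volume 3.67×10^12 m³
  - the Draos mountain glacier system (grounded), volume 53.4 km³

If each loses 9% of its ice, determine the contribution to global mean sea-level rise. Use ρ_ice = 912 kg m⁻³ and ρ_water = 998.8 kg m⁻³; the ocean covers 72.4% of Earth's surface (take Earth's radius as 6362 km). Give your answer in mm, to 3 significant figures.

≈ 171 mm

Eryik: 0.09 × 6.97×10^5 Gt = 6.273×10^16 kg; dividing by ρ_w = 998.8 kg m⁻³ gives 6.281×10^13 m³ of water.
Vinith: 0.09 × 3.67×10^12 m³ × (912/998.8) = 3.016×10^11 m³ of water.
Draos: 0.09 × 53.4 km³ × (912/998.8) = 4.388 km³ of water.
Total added water ≈ 6.311×10^13 m³ over 3.68×10^14 m² → Δh = 0.171 m = 171 mm.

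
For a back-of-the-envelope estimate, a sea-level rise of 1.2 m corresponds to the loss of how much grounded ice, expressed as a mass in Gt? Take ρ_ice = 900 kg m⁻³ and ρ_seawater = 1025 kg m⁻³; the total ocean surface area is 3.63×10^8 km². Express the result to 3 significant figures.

≈ 4.46×10^5 Gt

Required water volume = Δh × A = 1.2 m × 3.63×10^14 m² = 4.356×10^14 m³.
ρ_w = 1025 kg m⁻³, so the mass of water = 4.356×10^14 m³ × 1025 kg m⁻³ = 4.465×10^17 kg = 4.46×10^5 Gt (and the same mass of ice, by conservation).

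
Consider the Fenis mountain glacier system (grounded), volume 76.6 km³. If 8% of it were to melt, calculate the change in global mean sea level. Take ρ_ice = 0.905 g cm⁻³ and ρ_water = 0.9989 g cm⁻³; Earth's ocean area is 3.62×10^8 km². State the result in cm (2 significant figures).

Fenis: 0.08 × 76.6 km³ × (905/998.9) = 5.552 km³ of water.
Spread over 3.62×10^14 m² of ocean, Δh = 5.552×10^9 / 3.62×10^14 = 1.53×10^-5 m = 1.5×10^-3 cm.

≈ 1.5×10^-3 cm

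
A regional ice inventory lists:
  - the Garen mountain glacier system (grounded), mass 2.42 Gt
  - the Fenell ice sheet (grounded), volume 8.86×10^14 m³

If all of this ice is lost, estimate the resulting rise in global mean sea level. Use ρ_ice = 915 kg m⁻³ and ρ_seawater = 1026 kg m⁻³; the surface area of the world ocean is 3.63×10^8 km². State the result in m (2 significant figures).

≈ 2.2 m

Garen: 2.42 Gt = 2.420×10^12 kg; dividing by ρ_w = 1026 kg m⁻³ gives 2.359×10^9 m³ of water.
Fenell: 8.86×10^14 m³ × (915/1026) = 7.901×10^14 m³ of water.
Total added water ≈ 7.901×10^14 m³ over 3.63×10^14 m² → Δh = 2.18 m.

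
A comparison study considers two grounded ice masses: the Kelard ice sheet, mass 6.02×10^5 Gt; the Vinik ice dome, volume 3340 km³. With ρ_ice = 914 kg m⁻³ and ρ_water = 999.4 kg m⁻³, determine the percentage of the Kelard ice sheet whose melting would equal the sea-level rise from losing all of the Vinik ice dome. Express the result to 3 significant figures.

≈ 0.507 %

Equal sea-level rise means equal mass of meltwater, i.e. equal mass of ice lost.
Ice mass of Vinik: 3.053×10^15 kg; ice mass of Kelard: 6.020×10^17 kg.
Fraction required = 3.053×10^15 / 6.020×10^17 = 5.07×10^-3 → 0.507 %.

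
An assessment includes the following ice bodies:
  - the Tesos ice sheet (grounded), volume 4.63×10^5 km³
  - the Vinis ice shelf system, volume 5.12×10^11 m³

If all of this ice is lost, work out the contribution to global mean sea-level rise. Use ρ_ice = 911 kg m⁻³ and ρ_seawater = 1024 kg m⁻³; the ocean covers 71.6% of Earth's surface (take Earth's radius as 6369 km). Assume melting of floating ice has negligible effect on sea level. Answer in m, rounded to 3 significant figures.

Tesos: 4.63×10^5 km³ × (911/1024) = 4.119×10^5 km³ of water.
The Vinis ice shelf system is floating and already displaces its own weight of water, so its melt adds essentially nothing to sea level.
Total added water ≈ 4.119×10^14 m³ over 3.65×10^14 m² → Δh = 1.13 m.

≈ 1.13 m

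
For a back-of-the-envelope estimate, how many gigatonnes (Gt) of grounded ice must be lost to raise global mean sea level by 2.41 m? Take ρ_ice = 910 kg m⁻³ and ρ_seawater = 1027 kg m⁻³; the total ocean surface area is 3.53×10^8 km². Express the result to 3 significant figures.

≈ 8.74×10^5 Gt

Required water volume = Δh × A = 2.41 m × 3.53×10^14 m² = 8.507×10^14 m³.
ρ_w = 1027 kg m⁻³, so the mass of water = 8.507×10^14 m³ × 1027 kg m⁻³ = 8.737×10^17 kg = 8.74×10^5 Gt (and the same mass of ice, by conservation).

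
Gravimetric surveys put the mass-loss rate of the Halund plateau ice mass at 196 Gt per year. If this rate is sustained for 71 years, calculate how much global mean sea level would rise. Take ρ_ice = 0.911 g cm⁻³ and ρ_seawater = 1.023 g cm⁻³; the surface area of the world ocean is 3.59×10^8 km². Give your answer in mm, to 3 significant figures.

≈ 37.9 mm

Total mass lost = 196 Gt/yr × 71 yr = 1.392×10^4 Gt = 1.392×10^16 kg.
ρ_w = 1.023 g cm⁻³ = 1023 kg m⁻³, so water volume = 1.392×10^16 / 1023 = 1.360×10^13 m³.
Δh = 1.360×10^13 / 3.59×10^14 = 0.0379 m = 37.9 mm.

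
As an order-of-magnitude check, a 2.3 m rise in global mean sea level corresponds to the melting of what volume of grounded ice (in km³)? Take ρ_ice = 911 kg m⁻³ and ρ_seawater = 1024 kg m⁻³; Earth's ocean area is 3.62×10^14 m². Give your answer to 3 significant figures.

Required water volume = Δh × A = 2.3 m × 3.62×10^14 m² = 8.326×10^14 m³ = 8.326×10^5 km³.
Ice volume = water volume × ρ_w/ρ_ice = 8.326×10^5 × 1024/911 = 9.36×10^5 km³.

≈ 9.36×10^5 km³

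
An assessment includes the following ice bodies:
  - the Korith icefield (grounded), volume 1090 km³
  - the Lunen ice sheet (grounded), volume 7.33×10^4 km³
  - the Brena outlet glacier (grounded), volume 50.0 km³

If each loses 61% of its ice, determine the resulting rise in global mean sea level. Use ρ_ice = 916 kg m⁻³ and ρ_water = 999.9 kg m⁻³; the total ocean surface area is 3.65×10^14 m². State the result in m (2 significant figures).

≈ 0.11 m

Korith: 0.61 × 1090 km³ × (916/999.9) = 609.1 km³ of water.
Lunen: 0.61 × 7.33×10^4 km³ × (916/999.9) = 4.096×10^4 km³ of water.
Brena: 0.61 × 50.0 km³ × (916/999.9) = 27.94 km³ of water.
Total added water ≈ 4.160×10^13 m³ over 3.65×10^14 m² → Δh = 0.114 m.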